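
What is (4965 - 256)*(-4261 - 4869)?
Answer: -42993170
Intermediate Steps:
(4965 - 256)*(-4261 - 4869) = 4709*(-9130) = -42993170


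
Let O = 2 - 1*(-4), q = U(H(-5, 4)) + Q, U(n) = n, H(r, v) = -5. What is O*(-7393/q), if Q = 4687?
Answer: -22179/2341 ≈ -9.4742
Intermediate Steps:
q = 4682 (q = -5 + 4687 = 4682)
O = 6 (O = 2 + 4 = 6)
O*(-7393/q) = 6*(-7393/4682) = -22179/2341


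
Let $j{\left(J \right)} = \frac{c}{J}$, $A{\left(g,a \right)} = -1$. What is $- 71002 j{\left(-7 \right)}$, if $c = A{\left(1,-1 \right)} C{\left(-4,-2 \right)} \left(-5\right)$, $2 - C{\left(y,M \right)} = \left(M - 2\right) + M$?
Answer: $\frac{2840080}{7} \approx 4.0573 \cdot 10^{5}$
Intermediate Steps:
$C{\left(y,M \right)} = 4 - 2 M$ ($C{\left(y,M \right)} = 2 - \left(\left(M - 2\right) + M\right) = 2 - \left(\left(-2 + M\right) + M\right) = 2 - \left(-2 + 2 M\right) = 4 - 2 M$)
$c = 40$ ($c = - (4 - -4) \left(-5\right) = - (4 + 4) \left(-5\right) = \left(-1\right) 8 \left(-5\right) = \left(-8\right) \left(-5\right) = 40$)
$j{\left(J \right)} = \frac{40}{J}$
$- 71002 j{\left(-7 \right)} = - 71002 \frac{40}{-7} = - 71002 \cdot 40 \left(- \frac{1}{7}\right) = \left(-71002\right) \left(- \frac{40}{7}\right) = \frac{2840080}{7}$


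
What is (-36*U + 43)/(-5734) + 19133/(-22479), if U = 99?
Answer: -30560063/128894586 ≈ -0.23709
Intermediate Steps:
(-36*U + 43)/(-5734) + 19133/(-22479) = (-36*99 + 43)/(-5734) + 19133/(-22479) = (-3564 + 43)*(-1/5734) + 19133*(-1/22479) = -3521*(-1/5734) - 19133/22479 = 3521/5734 - 19133/22479 = -30560063/128894586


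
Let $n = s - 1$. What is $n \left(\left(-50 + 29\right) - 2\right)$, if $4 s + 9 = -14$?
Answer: $\frac{621}{4} \approx 155.25$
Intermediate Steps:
$s = - \frac{23}{4}$ ($s = - \frac{9}{4} + \frac{1}{4} \left(-14\right) = - \frac{9}{4} - \frac{7}{2} = - \frac{23}{4} \approx -5.75$)
$n = - \frac{27}{4}$ ($n = - \frac{23}{4} - 1 = - \frac{27}{4} \approx -6.75$)
$n \left(\left(-50 + 29\right) - 2\right) = - \frac{27 \left(\left(-50 + 29\right) - 2\right)}{4} = - \frac{27 \left(-21 - 2\right)}{4} = \left(- \frac{27}{4}\right) \left(-23\right) = \frac{621}{4}$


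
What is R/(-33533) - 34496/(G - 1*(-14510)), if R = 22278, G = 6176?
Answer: -808798538/346831819 ≈ -2.3320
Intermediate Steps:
R/(-33533) - 34496/(G - 1*(-14510)) = 22278/(-33533) - 34496/(6176 - 1*(-14510)) = 22278*(-1/33533) - 34496/(6176 + 14510) = -22278/33533 - 34496/20686 = -22278/33533 - 34496*1/20686 = -22278/33533 - 17248/10343 = -808798538/346831819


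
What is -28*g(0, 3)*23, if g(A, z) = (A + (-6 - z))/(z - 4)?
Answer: -5796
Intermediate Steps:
g(A, z) = (-6 + A - z)/(-4 + z)
-28*g(0, 3)*23 = -28*(-6 + 0 - 1*3)/(-4 + 3)*23 = -28*(-6 + 0 - 3)/(-1)*23 = -(-28)*(-9)*23 = -28*9*23 = -252*23 = -5796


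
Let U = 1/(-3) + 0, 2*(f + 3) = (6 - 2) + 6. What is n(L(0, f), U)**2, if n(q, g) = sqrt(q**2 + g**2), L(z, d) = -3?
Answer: 82/9 ≈ 9.1111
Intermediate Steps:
f = 2 (f = -3 + ((6 - 2) + 6)/2 = -3 + (4 + 6)/2 = -3 + (1/2)*10 = -3 + 5 = 2)
U = -1/3 (U = -1/3 + 0 = -1/3 ≈ -0.33333)
n(q, g) = sqrt(g**2 + q**2)
n(L(0, f), U)**2 = (sqrt((-1/3)**2 + (-3)**2))**2 = (sqrt(1/9 + 9))**2 = (sqrt(82/9))**2 = (sqrt(82)/3)**2 = 82/9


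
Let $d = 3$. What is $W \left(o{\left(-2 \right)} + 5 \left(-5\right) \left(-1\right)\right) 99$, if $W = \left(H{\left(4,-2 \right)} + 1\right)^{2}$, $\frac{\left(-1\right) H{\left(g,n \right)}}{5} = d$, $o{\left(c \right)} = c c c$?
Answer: $329868$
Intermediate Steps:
$o{\left(c \right)} = c^{3}$ ($o{\left(c \right)} = c^{2} c = c^{3}$)
$H{\left(g,n \right)} = -15$ ($H{\left(g,n \right)} = \left(-5\right) 3 = -15$)
$W = 196$ ($W = \left(-15 + 1\right)^{2} = \left(-14\right)^{2} = 196$)
$W \left(o{\left(-2 \right)} + 5 \left(-5\right) \left(-1\right)\right) 99 = 196 \left(\left(-2\right)^{3} + 5 \left(-5\right) \left(-1\right)\right) 99 = 196 \left(-8 - -25\right) 99 = 196 \left(-8 + 25\right) 99 = 196 \cdot 17 \cdot 99 = 3332 \cdot 99 = 329868$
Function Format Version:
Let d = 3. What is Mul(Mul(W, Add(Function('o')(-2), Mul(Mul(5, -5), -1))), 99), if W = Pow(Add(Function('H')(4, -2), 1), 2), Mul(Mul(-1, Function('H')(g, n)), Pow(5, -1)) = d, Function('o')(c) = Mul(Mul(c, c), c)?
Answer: 329868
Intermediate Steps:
Function('o')(c) = Pow(c, 3) (Function('o')(c) = Mul(Pow(c, 2), c) = Pow(c, 3))
Function('H')(g, n) = -15 (Function('H')(g, n) = Mul(-5, 3) = -15)
W = 196 (W = Pow(Add(-15, 1), 2) = Pow(-14, 2) = 196)
Mul(Mul(W, Add(Function('o')(-2), Mul(Mul(5, -5), -1))), 99) = Mul(Mul(196, Add(Pow(-2, 3), Mul(Mul(5, -5), -1))), 99) = Mul(Mul(196, Add(-8, Mul(-25, -1))), 99) = Mul(Mul(196, Add(-8, 25)), 99) = Mul(Mul(196, 17), 99) = Mul(3332, 99) = 329868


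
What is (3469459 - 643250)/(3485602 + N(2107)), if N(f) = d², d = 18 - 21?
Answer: 2826209/3485611 ≈ 0.81082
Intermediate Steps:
d = -3
N(f) = 9 (N(f) = (-3)² = 9)
(3469459 - 643250)/(3485602 + N(2107)) = (3469459 - 643250)/(3485602 + 9) = 2826209/3485611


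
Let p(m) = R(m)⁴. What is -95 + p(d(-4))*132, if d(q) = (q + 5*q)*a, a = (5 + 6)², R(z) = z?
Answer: 9387725437550497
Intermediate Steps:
a = 121 (a = 11² = 121)
d(q) = 726*q (d(q) = (q + 5*q)*121 = (6*q)*121 = 726*q)
p(m) = m⁴
-95 + p(d(-4))*132 = -95 + (726*(-4))⁴*132 = -95 + (-2904)⁴*132 = -95 + 71119132102656*132 = -95 + 9387725437550592 = 9387725437550497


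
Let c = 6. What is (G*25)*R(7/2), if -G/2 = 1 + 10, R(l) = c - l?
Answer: -1375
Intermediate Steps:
R(l) = 6 - l
G = -22 (G = -2*(1 + 10) = -2*11 = -22)
(G*25)*R(7/2) = (-22*25)*(6 - 7/2) = -550*(6 - 7/2) = -550*5/2 = -1375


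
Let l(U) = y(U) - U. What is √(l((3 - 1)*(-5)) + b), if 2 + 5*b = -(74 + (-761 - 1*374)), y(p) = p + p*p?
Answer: √7795/5 ≈ 17.658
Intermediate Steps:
y(p) = p + p²
l(U) = -U + U*(1 + U) (l(U) = U*(1 + U) - U = -U + U*(1 + U))
b = 1059/5 (b = -⅖ + (-(74 + (-761 - 1*374)))/5 = -⅖ + (-(74 + (-761 - 374)))/5 = -⅖ + (-(74 - 1135))/5 = -⅖ + (-1*(-1061))/5 = -⅖ + (⅕)*1061 = -⅖ + 1061/5 = 1059/5 ≈ 211.80)
√(l((3 - 1)*(-5)) + b) = √(((3 - 1)*(-5))² + 1059/5) = √((2*(-5))² + 1059/5) = √((-10)² + 1059/5) = √(100 + 1059/5) = √(1559/5) = √7795/5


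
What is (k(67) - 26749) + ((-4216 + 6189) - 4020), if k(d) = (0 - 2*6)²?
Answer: -28652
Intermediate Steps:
k(d) = 144 (k(d) = (0 - 12)² = (-12)² = 144)
(k(67) - 26749) + ((-4216 + 6189) - 4020) = (144 - 26749) + ((-4216 + 6189) - 4020) = -26605 + (1973 - 4020) = -26605 - 2047 = -28652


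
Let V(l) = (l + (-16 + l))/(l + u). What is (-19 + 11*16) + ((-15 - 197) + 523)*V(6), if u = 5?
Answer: 483/11 ≈ 43.909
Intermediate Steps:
V(l) = (-16 + 2*l)/(5 + l) (V(l) = (l + (-16 + l))/(l + 5) = (-16 + 2*l)/(5 + l))
(-19 + 11*16) + ((-15 - 197) + 523)*V(6) = (-19 + 11*16) + ((-15 - 197) + 523)*(2*(-8 + 6)/(5 + 6)) = (-19 + 176) + (-212 + 523)*(2*(-2)/11) = 157 + 311*(2*(1/11)*(-2)) = 157 + 311*(-4/11) = 157 - 1244/11 = 483/11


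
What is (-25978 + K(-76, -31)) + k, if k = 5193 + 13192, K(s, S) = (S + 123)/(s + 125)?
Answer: -371965/49 ≈ -7591.1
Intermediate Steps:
K(s, S) = (123 + S)/(125 + s)
k = 18385
(-25978 + K(-76, -31)) + k = (-25978 + (123 - 31)/(125 - 76)) + 18385 = (-25978 + 92/49) + 18385 = -1272830/49 + 18385 = -371965/49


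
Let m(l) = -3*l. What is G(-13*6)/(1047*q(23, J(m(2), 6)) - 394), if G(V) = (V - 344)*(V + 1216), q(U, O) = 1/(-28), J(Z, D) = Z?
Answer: 13446608/12079 ≈ 1113.2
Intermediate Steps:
q(U, O) = -1/28
G(V) = (-344 + V)*(1216 + V)
G(-13*6)/(1047*q(23, J(m(2), 6)) - 394) = (-418304 + (-13*6)² + 872*(-13*6))/(1047*(-1/28) - 394) = (-418304 + (-78)² + 872*(-78))/(-1047/28 - 394) = (-418304 + 6084 - 68016)/(-12079/28) = -480236*(-28/12079) = 13446608/12079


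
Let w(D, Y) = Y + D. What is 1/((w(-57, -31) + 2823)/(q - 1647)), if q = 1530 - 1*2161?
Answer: -2278/2735 ≈ -0.83291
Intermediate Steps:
w(D, Y) = D + Y
q = -631 (q = 1530 - 2161 = -631)
1/((w(-57, -31) + 2823)/(q - 1647)) = 1/(((-57 - 31) + 2823)/(-631 - 1647)) = 1/((-88 + 2823)/(-2278)) = 1/(2735*(-1/2278)) = 1/(-2735/2278) = -2278/2735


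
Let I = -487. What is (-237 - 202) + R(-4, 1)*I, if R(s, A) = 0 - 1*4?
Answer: 1509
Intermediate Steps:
R(s, A) = -4 (R(s, A) = 0 - 4 = -4)
(-237 - 202) + R(-4, 1)*I = (-237 - 202) - 4*(-487) = -439 + 1948 = 1509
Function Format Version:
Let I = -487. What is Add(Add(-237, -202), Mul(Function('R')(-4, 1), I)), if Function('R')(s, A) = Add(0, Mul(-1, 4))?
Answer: 1509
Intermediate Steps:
Function('R')(s, A) = -4 (Function('R')(s, A) = Add(0, -4) = -4)
Add(Add(-237, -202), Mul(Function('R')(-4, 1), I)) = Add(Add(-237, -202), Mul(-4, -487)) = Add(-439, 1948) = 1509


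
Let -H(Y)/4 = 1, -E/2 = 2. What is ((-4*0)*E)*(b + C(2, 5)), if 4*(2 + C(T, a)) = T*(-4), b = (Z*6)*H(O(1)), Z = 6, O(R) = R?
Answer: 0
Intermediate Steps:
E = -4 (E = -2*2 = -4)
H(Y) = -4 (H(Y) = -4*1 = -4)
b = -144 (b = (6*6)*(-4) = 36*(-4) = -144)
C(T, a) = -2 - T (C(T, a) = -2 + (T*(-4))/4 = -2 + (-4*T)/4 = -2 - T)
((-4*0)*E)*(b + C(2, 5)) = (-4*0*(-4))*(-144 + (-2 - 1*2)) = (0*(-4))*(-144 + (-2 - 2)) = 0*(-144 - 4) = 0*(-148) = 0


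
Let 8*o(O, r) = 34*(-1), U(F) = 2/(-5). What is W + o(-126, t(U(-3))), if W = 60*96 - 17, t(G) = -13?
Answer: 22955/4 ≈ 5738.8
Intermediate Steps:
U(F) = -⅖ (U(F) = 2*(-⅕) = -⅖)
o(O, r) = -17/4 (o(O, r) = (34*(-1))/8 = (⅛)*(-34) = -17/4)
W = 5743 (W = 5760 - 17 = 5743)
W + o(-126, t(U(-3))) = 5743 - 17/4 = 22955/4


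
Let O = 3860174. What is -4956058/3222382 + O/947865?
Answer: 3870640649149/1527191557215 ≈ 2.5345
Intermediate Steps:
-4956058/3222382 + O/947865 = -4956058/3222382 + 3860174/947865 = -4956058*1/3222382 + 3860174*(1/947865) = -2478029/1611191 + 3860174/947865 = 3870640649149/1527191557215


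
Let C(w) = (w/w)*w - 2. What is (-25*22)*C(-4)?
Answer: 3300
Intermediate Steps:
C(w) = -2 + w (C(w) = 1*w - 2 = w - 2 = -2 + w)
(-25*22)*C(-4) = (-25*22)*(-2 - 4) = -550*(-6) = 3300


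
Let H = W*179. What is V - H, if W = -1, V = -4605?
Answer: -4426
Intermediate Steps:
H = -179 (H = -1*179 = -179)
V - H = -4605 - 1*(-179) = -4605 + 179 = -4426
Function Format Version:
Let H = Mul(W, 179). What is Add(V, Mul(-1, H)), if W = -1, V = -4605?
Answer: -4426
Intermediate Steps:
H = -179 (H = Mul(-1, 179) = -179)
Add(V, Mul(-1, H)) = Add(-4605, Mul(-1, -179)) = Add(-4605, 179) = -4426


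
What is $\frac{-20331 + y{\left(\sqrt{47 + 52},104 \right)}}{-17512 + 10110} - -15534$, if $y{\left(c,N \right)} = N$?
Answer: $\frac{115002895}{7402} \approx 15537.0$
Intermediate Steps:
$\frac{-20331 + y{\left(\sqrt{47 + 52},104 \right)}}{-17512 + 10110} - -15534 = \frac{-20331 + 104}{-17512 + 10110} - -15534 = - \frac{20227}{-7402} + 15534 = \left(-20227\right) \left(- \frac{1}{7402}\right) + 15534 = \frac{20227}{7402} + 15534 = \frac{115002895}{7402}$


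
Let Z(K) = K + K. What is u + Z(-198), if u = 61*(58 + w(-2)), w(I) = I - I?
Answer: 3142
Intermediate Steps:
w(I) = 0
u = 3538 (u = 61*(58 + 0) = 61*58 = 3538)
Z(K) = 2*K
u + Z(-198) = 3538 + 2*(-198) = 3538 - 396 = 3142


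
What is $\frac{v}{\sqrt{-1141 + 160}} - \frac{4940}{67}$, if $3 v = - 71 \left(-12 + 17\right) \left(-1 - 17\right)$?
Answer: $- \frac{4940}{67} - \frac{710 i \sqrt{109}}{109} \approx -73.731 - 68.006 i$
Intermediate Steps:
$v = 2130$ ($v = \frac{\left(-71\right) \left(-12 + 17\right) \left(-1 - 17\right)}{3} = \frac{\left(-71\right) 5 \left(-18\right)}{3} = \frac{\left(-71\right) \left(-90\right)}{3} = \frac{1}{3} \cdot 6390 = 2130$)
$\frac{v}{\sqrt{-1141 + 160}} - \frac{4940}{67} = \frac{2130}{\sqrt{-1141 + 160}} - \frac{4940}{67} = \frac{2130}{\sqrt{-981}} - \frac{4940}{67} = \frac{2130}{3 i \sqrt{109}} - \frac{4940}{67} = 2130 \left(- \frac{i \sqrt{109}}{327}\right) - \frac{4940}{67} = - \frac{710 i \sqrt{109}}{109} - \frac{4940}{67} = - \frac{4940}{67} - \frac{710 i \sqrt{109}}{109}$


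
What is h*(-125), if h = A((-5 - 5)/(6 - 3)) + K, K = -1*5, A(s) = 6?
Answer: -125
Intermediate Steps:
K = -5
h = 1 (h = 6 - 5 = 1)
h*(-125) = 1*(-125) = -125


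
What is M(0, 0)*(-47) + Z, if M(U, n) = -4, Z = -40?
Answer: 148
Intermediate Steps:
M(0, 0)*(-47) + Z = -4*(-47) - 40 = 188 - 40 = 148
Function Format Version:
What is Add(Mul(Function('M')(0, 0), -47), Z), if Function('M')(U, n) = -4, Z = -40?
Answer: 148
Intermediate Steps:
Add(Mul(Function('M')(0, 0), -47), Z) = Add(Mul(-4, -47), -40) = Add(188, -40) = 148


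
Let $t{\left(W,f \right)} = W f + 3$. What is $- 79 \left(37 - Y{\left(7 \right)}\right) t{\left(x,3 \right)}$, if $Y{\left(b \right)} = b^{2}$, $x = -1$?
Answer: $0$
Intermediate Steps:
$t{\left(W,f \right)} = 3 + W f$
$- 79 \left(37 - Y{\left(7 \right)}\right) t{\left(x,3 \right)} = - 79 \left(37 - 7^{2}\right) \left(3 - 3\right) = - 79 \left(37 - 49\right) \left(3 - 3\right) = - 79 \left(37 - 49\right) 0 = \left(-79\right) \left(-12\right) 0 = 948 \cdot 0 = 0$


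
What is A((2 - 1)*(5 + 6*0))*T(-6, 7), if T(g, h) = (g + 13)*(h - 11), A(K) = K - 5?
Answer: 0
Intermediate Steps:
A(K) = -5 + K
T(g, h) = (-11 + h)*(13 + g) (T(g, h) = (13 + g)*(-11 + h) = (-11 + h)*(13 + g))
A((2 - 1)*(5 + 6*0))*T(-6, 7) = (-5 + (2 - 1)*(5 + 6*0))*(-143 - 11*(-6) + 13*7 - 6*7) = (-5 + 1*(5 + 0))*(-143 + 66 + 91 - 42) = (-5 + 1*5)*(-28) = (-5 + 5)*(-28) = 0*(-28) = 0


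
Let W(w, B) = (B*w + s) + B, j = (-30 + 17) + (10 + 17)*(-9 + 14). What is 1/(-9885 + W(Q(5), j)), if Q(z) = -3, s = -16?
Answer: -1/10145 ≈ -9.8571e-5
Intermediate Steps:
j = 122 (j = -13 + 27*5 = -13 + 135 = 122)
W(w, B) = -16 + B + B*w (W(w, B) = (B*w - 16) + B = (-16 + B*w) + B = -16 + B + B*w)
1/(-9885 + W(Q(5), j)) = 1/(-9885 + (-16 + 122 + 122*(-3))) = 1/(-9885 + (-16 + 122 - 366)) = 1/(-9885 - 260) = 1/(-10145) = -1/10145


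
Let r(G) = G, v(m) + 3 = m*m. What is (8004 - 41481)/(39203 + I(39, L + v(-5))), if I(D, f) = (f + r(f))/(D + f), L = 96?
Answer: -5255889/6155107 ≈ -0.85391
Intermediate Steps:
v(m) = -3 + m² (v(m) = -3 + m*m = -3 + m²)
I(D, f) = 2*f/(D + f) (I(D, f) = (f + f)/(D + f) = (2*f)/(D + f) = 2*f/(D + f))
(8004 - 41481)/(39203 + I(39, L + v(-5))) = (8004 - 41481)/(39203 + 2*(96 + (-3 + (-5)²))/(39 + (96 + (-3 + (-5)²)))) = -33477/(39203 + 2*(96 + (-3 + 25))/(39 + (96 + (-3 + 25)))) = -33477/(39203 + 2*(96 + 22)/(39 + (96 + 22))) = -33477/(39203 + 2*118/(39 + 118)) = -33477/(39203 + 2*118/157) = -33477/(39203 + 2*118*(1/157)) = -33477/(39203 + 236/157) = -33477/6155107/157 = -33477*157/6155107 = -5255889/6155107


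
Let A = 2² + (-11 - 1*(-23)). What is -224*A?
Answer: -3584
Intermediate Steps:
A = 16 (A = 4 + (-11 + 23) = 4 + 12 = 16)
-224*A = -224*16 = -3584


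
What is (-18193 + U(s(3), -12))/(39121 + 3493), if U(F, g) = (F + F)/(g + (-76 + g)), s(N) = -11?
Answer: -909639/2130700 ≈ -0.42692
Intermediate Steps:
U(F, g) = 2*F/(-76 + 2*g) (U(F, g) = (2*F)/(-76 + 2*g) = 2*F/(-76 + 2*g))
(-18193 + U(s(3), -12))/(39121 + 3493) = (-18193 - 11/(-38 - 12))/(39121 + 3493) = (-18193 - 11/(-50))/42614 = (-18193 - 11*(-1/50))*(1/42614) = (-18193 + 11/50)*(1/42614) = -909639/50*1/42614 = -909639/2130700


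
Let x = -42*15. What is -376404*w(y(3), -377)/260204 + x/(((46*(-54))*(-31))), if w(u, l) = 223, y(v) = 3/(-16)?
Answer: -12824866597/39755454 ≈ -322.59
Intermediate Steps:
y(v) = -3/16 (y(v) = 3*(-1/16) = -3/16)
x = -630
-376404*w(y(3), -377)/260204 + x/(((46*(-54))*(-31))) = -376404/(260204/223) - 630/((46*(-54))*(-31)) = -376404/(260204*(1/223)) - 630/((-2484*(-31))) = -376404/260204/223 - 630/77004 = -376404*223/260204 - 630*1/77004 = -2997789/9293 - 35/4278 = -12824866597/39755454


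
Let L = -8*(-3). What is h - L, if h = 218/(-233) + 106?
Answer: 18888/233 ≈ 81.064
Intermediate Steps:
L = 24
h = 24480/233 (h = 218*(-1/233) + 106 = -218/233 + 106 = 24480/233 ≈ 105.06)
h - L = 24480/233 - 1*24 = 24480/233 - 24 = 18888/233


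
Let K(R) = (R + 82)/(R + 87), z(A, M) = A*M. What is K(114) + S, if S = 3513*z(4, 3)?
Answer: 8473552/201 ≈ 42157.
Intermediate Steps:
S = 42156 (S = 3513*(4*3) = 3513*12 = 42156)
K(R) = (82 + R)/(87 + R)
K(114) + S = (82 + 114)/(87 + 114) + 42156 = 196/201 + 42156 = 8473552/201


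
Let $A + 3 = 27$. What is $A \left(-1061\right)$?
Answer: $-25464$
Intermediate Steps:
$A = 24$ ($A = -3 + 27 = 24$)
$A \left(-1061\right) = 24 \left(-1061\right) = -25464$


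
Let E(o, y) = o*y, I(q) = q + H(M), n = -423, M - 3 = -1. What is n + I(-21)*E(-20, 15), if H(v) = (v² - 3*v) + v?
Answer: 5877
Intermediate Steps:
M = 2 (M = 3 - 1 = 2)
H(v) = v² - 2*v
I(q) = q (I(q) = q + 2*(-2 + 2) = q + 2*0 = q + 0 = q)
n + I(-21)*E(-20, 15) = -423 - (-420)*15 = -423 - 21*(-300) = -423 + 6300 = 5877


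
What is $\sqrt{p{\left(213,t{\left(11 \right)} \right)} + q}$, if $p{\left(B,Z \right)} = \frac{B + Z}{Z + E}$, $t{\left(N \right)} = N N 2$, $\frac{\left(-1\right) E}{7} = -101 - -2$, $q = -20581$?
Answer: $\frac{2 i \sqrt{179919993}}{187} \approx 143.46 i$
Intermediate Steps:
$E = 693$ ($E = - 7 \left(-101 - -2\right) = - 7 \left(-101 + 2\right) = \left(-7\right) \left(-99\right) = 693$)
$t{\left(N \right)} = 2 N^{2}$ ($t{\left(N \right)} = N^{2} \cdot 2 = 2 N^{2}$)
$p{\left(B,Z \right)} = \frac{B + Z}{693 + Z}$ ($p{\left(B,Z \right)} = \frac{B + Z}{Z + 693} = \frac{B + Z}{693 + Z}$)
$\sqrt{p{\left(213,t{\left(11 \right)} \right)} + q} = \sqrt{\frac{213 + 2 \cdot 11^{2}}{693 + 2 \cdot 11^{2}} - 20581} = \sqrt{\frac{213 + 2 \cdot 121}{693 + 2 \cdot 121} - 20581} = \sqrt{\frac{213 + 242}{693 + 242} - 20581} = \sqrt{\frac{1}{935} \cdot 455 - 20581} = \sqrt{\frac{91}{187} - 20581} = \sqrt{- \frac{3848556}{187}} = \frac{2 i \sqrt{179919993}}{187}$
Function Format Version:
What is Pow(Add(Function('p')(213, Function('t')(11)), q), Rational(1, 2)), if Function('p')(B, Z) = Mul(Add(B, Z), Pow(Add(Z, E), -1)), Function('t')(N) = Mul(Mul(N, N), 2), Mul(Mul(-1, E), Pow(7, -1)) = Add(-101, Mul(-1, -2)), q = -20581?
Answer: Mul(Rational(2, 187), I, Pow(179919993, Rational(1, 2))) ≈ Mul(143.46, I)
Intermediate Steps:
E = 693 (E = Mul(-7, Add(-101, Mul(-1, -2))) = Mul(-7, Add(-101, 2)) = Mul(-7, -99) = 693)
Function('t')(N) = Mul(2, Pow(N, 2)) (Function('t')(N) = Mul(Pow(N, 2), 2) = Mul(2, Pow(N, 2)))
Function('p')(B, Z) = Mul(Pow(Add(693, Z), -1), Add(B, Z)) (Function('p')(B, Z) = Mul(Add(B, Z), Pow(Add(Z, 693), -1)) = Mul(Add(B, Z), Pow(Add(693, Z), -1)) = Mul(Pow(Add(693, Z), -1), Add(B, Z)))
Pow(Add(Function('p')(213, Function('t')(11)), q), Rational(1, 2)) = Pow(Add(Mul(Pow(Add(693, Mul(2, Pow(11, 2))), -1), Add(213, Mul(2, Pow(11, 2)))), -20581), Rational(1, 2)) = Pow(Add(Mul(Pow(Add(693, Mul(2, 121)), -1), Add(213, Mul(2, 121))), -20581), Rational(1, 2)) = Pow(Add(Mul(Pow(Add(693, 242), -1), Add(213, 242)), -20581), Rational(1, 2)) = Pow(Add(Mul(Pow(935, -1), 455), -20581), Rational(1, 2)) = Pow(Add(Mul(Rational(1, 935), 455), -20581), Rational(1, 2)) = Pow(Add(Rational(91, 187), -20581), Rational(1, 2)) = Pow(Rational(-3848556, 187), Rational(1, 2)) = Mul(Rational(2, 187), I, Pow(179919993, Rational(1, 2)))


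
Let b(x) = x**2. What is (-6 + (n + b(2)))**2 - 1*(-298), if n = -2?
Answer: 314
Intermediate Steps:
(-6 + (n + b(2)))**2 - 1*(-298) = (-6 + (-2 + 2**2))**2 - 1*(-298) = (-6 + (-2 + 4))**2 + 298 = (-6 + 2)**2 + 298 = (-4)**2 + 298 = 16 + 298 = 314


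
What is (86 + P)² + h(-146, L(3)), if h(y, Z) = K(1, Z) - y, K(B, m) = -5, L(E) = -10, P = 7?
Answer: 8790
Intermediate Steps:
h(y, Z) = -5 - y
(86 + P)² + h(-146, L(3)) = (86 + 7)² + (-5 - 1*(-146)) = 93² + (-5 + 146) = 8649 + 141 = 8790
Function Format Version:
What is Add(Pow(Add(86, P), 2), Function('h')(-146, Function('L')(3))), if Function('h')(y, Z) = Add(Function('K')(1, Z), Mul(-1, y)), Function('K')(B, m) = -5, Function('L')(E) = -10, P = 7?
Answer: 8790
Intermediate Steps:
Function('h')(y, Z) = Add(-5, Mul(-1, y))
Add(Pow(Add(86, P), 2), Function('h')(-146, Function('L')(3))) = Add(Pow(Add(86, 7), 2), Add(-5, Mul(-1, -146))) = Add(Pow(93, 2), Add(-5, 146)) = Add(8649, 141) = 8790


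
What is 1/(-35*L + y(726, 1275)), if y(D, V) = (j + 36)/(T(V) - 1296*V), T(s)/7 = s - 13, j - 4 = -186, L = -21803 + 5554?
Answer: 821783/467360318918 ≈ 1.7583e-6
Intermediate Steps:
L = -16249
j = -182 (j = 4 - 186 = -182)
T(s) = -91 + 7*s (T(s) = 7*(s - 13) = 7*(-13 + s) = -91 + 7*s)
y(D, V) = -146/(-91 - 1289*V) (y(D, V) = (-182 + 36)/((-91 + 7*V) - 1296*V) = -146/(-91 - 1289*V))
1/(-35*L + y(726, 1275)) = 1/(-35*(-16249) + 146/(91 + 1289*1275)) = 1/(568715 + 146/(91 + 1643475)) = 1/(568715 + 146/1643566) = 1/(568715 + 146*(1/1643566)) = 1/(568715 + 73/821783) = 1/(467360318918/821783) = 821783/467360318918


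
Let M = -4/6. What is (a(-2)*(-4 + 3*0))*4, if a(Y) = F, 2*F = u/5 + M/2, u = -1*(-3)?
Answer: -32/15 ≈ -2.1333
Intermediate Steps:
u = 3
M = -⅔ (M = -4*⅙ = -⅔ ≈ -0.66667)
F = 2/15 (F = (3/5 - ⅔/2)/2 = (3*(⅕) - ⅔*½)/2 = (⅗ - ⅓)/2 = (½)*(4/15) = 2/15 ≈ 0.13333)
a(Y) = 2/15
(a(-2)*(-4 + 3*0))*4 = (2*(-4 + 3*0)/15)*4 = (2*(-4 + 0)/15)*4 = ((2/15)*(-4))*4 = -8/15*4 = -32/15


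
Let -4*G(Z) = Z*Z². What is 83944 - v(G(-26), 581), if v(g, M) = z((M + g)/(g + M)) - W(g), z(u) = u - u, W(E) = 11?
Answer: 83955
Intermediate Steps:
G(Z) = -Z³/4 (G(Z) = -Z*Z²/4 = -Z³/4)
z(u) = 0
v(g, M) = -11 (v(g, M) = 0 - 1*11 = 0 - 11 = -11)
83944 - v(G(-26), 581) = 83944 - 1*(-11) = 83944 + 11 = 83955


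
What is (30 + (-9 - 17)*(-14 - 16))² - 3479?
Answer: 652621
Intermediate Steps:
(30 + (-9 - 17)*(-14 - 16))² - 3479 = (30 - 26*(-30))² - 3479 = (30 + 780)² - 3479 = 810² - 3479 = 656100 - 3479 = 652621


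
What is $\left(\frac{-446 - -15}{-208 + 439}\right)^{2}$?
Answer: $\frac{185761}{53361} \approx 3.4812$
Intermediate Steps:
$\left(\frac{-446 - -15}{-208 + 439}\right)^{2} = \left(\frac{-446 + 15}{231}\right)^{2} = \left(\left(-431\right) \frac{1}{231}\right)^{2} = \left(- \frac{431}{231}\right)^{2} = \frac{185761}{53361}$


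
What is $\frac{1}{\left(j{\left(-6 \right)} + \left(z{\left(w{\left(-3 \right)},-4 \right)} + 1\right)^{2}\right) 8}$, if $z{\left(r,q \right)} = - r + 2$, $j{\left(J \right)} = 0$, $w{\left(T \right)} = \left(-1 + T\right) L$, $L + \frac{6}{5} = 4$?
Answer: $\frac{25}{40328} \approx 0.00061992$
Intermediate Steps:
$L = \frac{14}{5}$ ($L = - \frac{6}{5} + 4 = \frac{14}{5} \approx 2.8$)
$w{\left(T \right)} = - \frac{14}{5} + \frac{14 T}{5}$ ($w{\left(T \right)} = \left(-1 + T\right) \frac{14}{5} = - \frac{14}{5} + \frac{14 T}{5}$)
$z{\left(r,q \right)} = 2 - r$
$\frac{1}{\left(j{\left(-6 \right)} + \left(z{\left(w{\left(-3 \right)},-4 \right)} + 1\right)^{2}\right) 8} = \frac{1}{\left(0 + \left(\left(2 - \left(- \frac{14}{5} + \frac{14}{5} \left(-3\right)\right)\right) + 1\right)^{2}\right) 8} = \frac{1}{\left(0 + \left(\left(2 - \left(- \frac{14}{5} - \frac{42}{5}\right)\right) + 1\right)^{2}\right) 8} = \frac{1}{\left(0 + \left(\left(2 - - \frac{56}{5}\right) + 1\right)^{2}\right) 8} = \frac{1}{\left(0 + \left(\left(2 + \frac{56}{5}\right) + 1\right)^{2}\right) 8} = \frac{1}{\left(0 + \left(\frac{66}{5} + 1\right)^{2}\right) 8} = \frac{1}{\left(0 + \left(\frac{71}{5}\right)^{2}\right) 8} = \frac{1}{\left(0 + \frac{5041}{25}\right) 8} = \frac{1}{\frac{5041}{25} \cdot 8} = \frac{1}{\frac{40328}{25}} = \frac{25}{40328}$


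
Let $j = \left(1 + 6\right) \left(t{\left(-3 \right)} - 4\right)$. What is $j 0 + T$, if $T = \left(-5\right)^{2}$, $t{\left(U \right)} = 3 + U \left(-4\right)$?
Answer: $25$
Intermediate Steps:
$t{\left(U \right)} = 3 - 4 U$
$T = 25$
$j = 77$ ($j = \left(1 + 6\right) \left(\left(3 - -12\right) - 4\right) = 7 \left(\left(3 + 12\right) - 4\right) = 7 \left(15 - 4\right) = 7 \cdot 11 = 77$)
$j 0 + T = 77 \cdot 0 + 25 = 0 + 25 = 25$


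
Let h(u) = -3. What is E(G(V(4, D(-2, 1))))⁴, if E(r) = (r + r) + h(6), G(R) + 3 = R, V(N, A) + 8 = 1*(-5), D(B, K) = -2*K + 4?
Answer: 1500625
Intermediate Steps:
D(B, K) = 4 - 2*K
V(N, A) = -13 (V(N, A) = -8 + 1*(-5) = -8 - 5 = -13)
G(R) = -3 + R
E(r) = -3 + 2*r (E(r) = (r + r) - 3 = 2*r - 3 = -3 + 2*r)
E(G(V(4, D(-2, 1))))⁴ = (-3 + 2*(-3 - 13))⁴ = (-3 + 2*(-16))⁴ = (-3 - 32)⁴ = (-35)⁴ = 1500625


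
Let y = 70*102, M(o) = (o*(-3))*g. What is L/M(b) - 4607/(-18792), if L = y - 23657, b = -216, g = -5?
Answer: 125507/23490 ≈ 5.3430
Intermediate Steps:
M(o) = 15*o (M(o) = (o*(-3))*(-5) = -3*o*(-5) = 15*o)
y = 7140
L = -16517 (L = 7140 - 23657 = -16517)
L/M(b) - 4607/(-18792) = -16517/(15*(-216)) - 4607/(-18792) = -16517/(-3240) - 4607*(-1/18792) = -16517*(-1/3240) + 4607/18792 = 16517/3240 + 4607/18792 = 125507/23490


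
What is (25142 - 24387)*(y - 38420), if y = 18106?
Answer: -15337070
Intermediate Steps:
(25142 - 24387)*(y - 38420) = (25142 - 24387)*(18106 - 38420) = 755*(-20314) = -15337070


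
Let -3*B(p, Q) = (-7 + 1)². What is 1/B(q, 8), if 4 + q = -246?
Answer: -1/12 ≈ -0.083333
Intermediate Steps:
q = -250 (q = -4 - 246 = -250)
B(p, Q) = -12 (B(p, Q) = -(-7 + 1)²/3 = -⅓*(-6)² = -⅓*36 = -12)
1/B(q, 8) = 1/(-12) = -1/12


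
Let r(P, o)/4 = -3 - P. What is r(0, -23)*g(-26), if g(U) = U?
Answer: 312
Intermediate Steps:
r(P, o) = -12 - 4*P (r(P, o) = 4*(-3 - P) = -12 - 4*P)
r(0, -23)*g(-26) = (-12 - 4*0)*(-26) = (-12 + 0)*(-26) = -12*(-26) = 312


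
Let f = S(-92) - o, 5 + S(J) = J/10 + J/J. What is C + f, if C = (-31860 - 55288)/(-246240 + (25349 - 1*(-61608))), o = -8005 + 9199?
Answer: -960996448/796415 ≈ -1206.7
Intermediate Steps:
S(J) = -4 + J/10 (S(J) = -5 + (J/10 + J/J) = -5 + (J*(⅒) + 1) = -5 + (J/10 + 1) = -5 + (1 + J/10) = -4 + J/10)
o = 1194
f = -6036/5 (f = (-4 + (⅒)*(-92)) - 1*1194 = (-4 - 46/5) - 1194 = -66/5 - 1194 = -6036/5 ≈ -1207.2)
C = 87148/159283 (C = -87148/(-246240 + (25349 + 61608)) = -87148/(-246240 + 86957) = -87148/(-159283) = -87148*(-1/159283) = 87148/159283 ≈ 0.54713)
C + f = 87148/159283 - 6036/5 = -960996448/796415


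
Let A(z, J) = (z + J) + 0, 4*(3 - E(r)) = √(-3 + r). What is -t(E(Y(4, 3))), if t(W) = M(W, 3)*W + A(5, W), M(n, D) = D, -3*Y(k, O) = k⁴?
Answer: -17 + I*√795/3 ≈ -17.0 + 9.3986*I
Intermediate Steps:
Y(k, O) = -k⁴/3
E(r) = 3 - √(-3 + r)/4
A(z, J) = J + z (A(z, J) = (J + z) + 0 = J + z)
t(W) = 5 + 4*W (t(W) = 3*W + (W + 5) = 3*W + (5 + W) = 5 + 4*W)
-t(E(Y(4, 3))) = -(5 + 4*(3 - √(-3 - ⅓*4⁴)/4)) = -(5 + 4*(3 - √(-3 - ⅓*256)/4)) = -(5 + 4*(3 - √(-3 - 256/3)/4)) = -(5 + 4*(3 - I*√795/12)) = -(5 + (12 - I*√795/3)) = -(17 - I*√795/3) = -17 + I*√795/3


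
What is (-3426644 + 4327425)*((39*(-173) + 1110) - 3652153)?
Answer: -3294867733990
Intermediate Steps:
(-3426644 + 4327425)*((39*(-173) + 1110) - 3652153) = 900781*((-6747 + 1110) - 3652153) = 900781*(-5637 - 3652153) = 900781*(-3657790) = -3294867733990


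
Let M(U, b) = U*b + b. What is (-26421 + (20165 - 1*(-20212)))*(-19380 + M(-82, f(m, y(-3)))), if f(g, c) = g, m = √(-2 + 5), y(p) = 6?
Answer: -270467280 - 1130436*√3 ≈ -2.7243e+8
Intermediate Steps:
m = √3 ≈ 1.7320
M(U, b) = b + U*b
(-26421 + (20165 - 1*(-20212)))*(-19380 + M(-82, f(m, y(-3)))) = (-26421 + (20165 - 1*(-20212)))*(-19380 + √3*(1 - 82)) = (-26421 + (20165 + 20212))*(-19380 + √3*(-81)) = (-26421 + 40377)*(-19380 - 81*√3) = 13956*(-19380 - 81*√3) = -270467280 - 1130436*√3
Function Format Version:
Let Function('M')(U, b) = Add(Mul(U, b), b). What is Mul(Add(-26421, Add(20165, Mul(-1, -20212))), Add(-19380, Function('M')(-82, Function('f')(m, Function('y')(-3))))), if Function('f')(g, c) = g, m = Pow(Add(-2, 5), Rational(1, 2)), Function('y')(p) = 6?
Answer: Add(-270467280, Mul(-1130436, Pow(3, Rational(1, 2)))) ≈ -2.7243e+8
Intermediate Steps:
m = Pow(3, Rational(1, 2)) ≈ 1.7320
Function('M')(U, b) = Add(b, Mul(U, b))
Mul(Add(-26421, Add(20165, Mul(-1, -20212))), Add(-19380, Function('M')(-82, Function('f')(m, Function('y')(-3))))) = Mul(Add(-26421, Add(20165, Mul(-1, -20212))), Add(-19380, Mul(Pow(3, Rational(1, 2)), Add(1, -82)))) = Mul(Add(-26421, Add(20165, 20212)), Add(-19380, Mul(Pow(3, Rational(1, 2)), -81))) = Mul(Add(-26421, 40377), Add(-19380, Mul(-81, Pow(3, Rational(1, 2))))) = Mul(13956, Add(-19380, Mul(-81, Pow(3, Rational(1, 2))))) = Add(-270467280, Mul(-1130436, Pow(3, Rational(1, 2))))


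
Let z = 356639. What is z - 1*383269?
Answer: -26630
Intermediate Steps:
z - 1*383269 = 356639 - 1*383269 = 356639 - 383269 = -26630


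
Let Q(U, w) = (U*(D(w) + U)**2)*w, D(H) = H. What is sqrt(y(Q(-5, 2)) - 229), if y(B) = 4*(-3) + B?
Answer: I*sqrt(331) ≈ 18.193*I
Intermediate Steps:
Q(U, w) = U*w*(U + w)**2 (Q(U, w) = (U*(w + U)**2)*w = (U*(U + w)**2)*w = U*w*(U + w)**2)
y(B) = -12 + B
sqrt(y(Q(-5, 2)) - 229) = sqrt((-12 - 5*2*(-5 + 2)**2) - 229) = sqrt((-12 - 5*2*(-3)**2) - 229) = sqrt((-12 - 5*2*9) - 229) = sqrt((-12 - 90) - 229) = sqrt(-102 - 229) = sqrt(-331) = I*sqrt(331)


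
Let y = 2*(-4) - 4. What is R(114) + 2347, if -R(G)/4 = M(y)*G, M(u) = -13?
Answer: 8275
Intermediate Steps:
y = -12 (y = -8 - 4 = -12)
R(G) = 52*G (R(G) = -(-52)*G = 52*G)
R(114) + 2347 = 52*114 + 2347 = 5928 + 2347 = 8275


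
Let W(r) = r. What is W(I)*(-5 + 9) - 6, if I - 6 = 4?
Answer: 34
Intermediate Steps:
I = 10 (I = 6 + 4 = 10)
W(I)*(-5 + 9) - 6 = 10*(-5 + 9) - 6 = 10*4 - 6 = 40 - 6 = 34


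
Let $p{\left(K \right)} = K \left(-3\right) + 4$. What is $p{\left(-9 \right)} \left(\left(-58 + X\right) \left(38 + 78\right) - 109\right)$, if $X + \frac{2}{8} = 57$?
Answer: $-7874$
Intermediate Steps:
$X = \frac{227}{4}$ ($X = - \frac{1}{4} + 57 = \frac{227}{4} \approx 56.75$)
$p{\left(K \right)} = 4 - 3 K$ ($p{\left(K \right)} = - 3 K + 4 = 4 - 3 K$)
$p{\left(-9 \right)} \left(\left(-58 + X\right) \left(38 + 78\right) - 109\right) = \left(4 - -27\right) \left(\left(-58 + \frac{227}{4}\right) \left(38 + 78\right) - 109\right) = \left(4 + 27\right) \left(\left(- \frac{5}{4}\right) 116 - 109\right) = 31 \left(-145 - 109\right) = 31 \left(-254\right) = -7874$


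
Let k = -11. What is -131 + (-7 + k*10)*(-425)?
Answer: 49594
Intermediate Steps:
-131 + (-7 + k*10)*(-425) = -131 + (-7 - 11*10)*(-425) = -131 + (-7 - 110)*(-425) = -131 - 117*(-425) = -131 + 49725 = 49594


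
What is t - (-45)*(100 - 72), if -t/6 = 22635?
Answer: -134550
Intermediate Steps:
t = -135810 (t = -6*22635 = -135810)
t - (-45)*(100 - 72) = -135810 - (-45)*(100 - 72) = -135810 - (-45)*28 = -135810 - 1*(-1260) = -135810 + 1260 = -134550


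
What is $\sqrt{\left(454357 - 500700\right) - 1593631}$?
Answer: $i \sqrt{1639974} \approx 1280.6 i$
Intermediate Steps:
$\sqrt{\left(454357 - 500700\right) - 1593631} = \sqrt{-46343 - 1593631} = \sqrt{-1639974} = i \sqrt{1639974}$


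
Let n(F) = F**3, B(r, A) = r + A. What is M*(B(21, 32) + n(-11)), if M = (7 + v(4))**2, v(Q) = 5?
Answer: -184032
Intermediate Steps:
B(r, A) = A + r
M = 144 (M = (7 + 5)**2 = 12**2 = 144)
M*(B(21, 32) + n(-11)) = 144*((32 + 21) + (-11)**3) = 144*(53 - 1331) = 144*(-1278) = -184032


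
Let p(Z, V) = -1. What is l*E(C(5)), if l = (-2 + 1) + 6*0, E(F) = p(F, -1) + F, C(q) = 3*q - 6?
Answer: -8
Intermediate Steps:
C(q) = -6 + 3*q
E(F) = -1 + F
l = -1 (l = -1 + 0 = -1)
l*E(C(5)) = -(-1 + (-6 + 3*5)) = -(-1 + (-6 + 15)) = -(-1 + 9) = -1*8 = -8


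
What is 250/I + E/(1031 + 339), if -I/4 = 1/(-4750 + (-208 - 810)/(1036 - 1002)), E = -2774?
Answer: 6957754717/23290 ≈ 2.9874e+5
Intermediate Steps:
I = 68/81259 (I = -4/(-4750 + (-208 - 810)/(1036 - 1002)) = -4/(-4750 - 1018/34) = -4/(-4750 - 1018*1/34) = -4/(-4750 - 509/17) = -4/(-81259/17) = -4*(-17/81259) = 68/81259 ≈ 0.00083683)
250/I + E/(1031 + 339) = 250/(68/81259) - 2774/(1031 + 339) = 250*(81259/68) - 2774/1370 = 10157375/34 - 2774*1/1370 = 10157375/34 - 1387/685 = 6957754717/23290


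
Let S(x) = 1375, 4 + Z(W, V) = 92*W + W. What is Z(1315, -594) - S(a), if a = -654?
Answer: 120916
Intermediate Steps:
Z(W, V) = -4 + 93*W (Z(W, V) = -4 + (92*W + W) = -4 + 93*W)
Z(1315, -594) - S(a) = (-4 + 93*1315) - 1*1375 = (-4 + 122295) - 1375 = 122291 - 1375 = 120916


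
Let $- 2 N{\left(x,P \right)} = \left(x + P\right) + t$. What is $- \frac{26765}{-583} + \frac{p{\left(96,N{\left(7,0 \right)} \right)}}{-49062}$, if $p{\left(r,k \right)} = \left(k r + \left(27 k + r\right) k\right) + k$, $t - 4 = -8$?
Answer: $\frac{33038435}{719576} \approx 45.914$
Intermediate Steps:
$t = -4$ ($t = 4 - 8 = -4$)
$N{\left(x,P \right)} = 2 - \frac{P}{2} - \frac{x}{2}$ ($N{\left(x,P \right)} = - \frac{\left(x + P\right) - 4}{2} = - \frac{\left(P + x\right) - 4}{2} = - \frac{-4 + P + x}{2} = 2 - \frac{P}{2} - \frac{x}{2}$)
$p{\left(r,k \right)} = k + k r + k \left(r + 27 k\right)$ ($p{\left(r,k \right)} = \left(k r + \left(r + 27 k\right) k\right) + k = \left(k r + k \left(r + 27 k\right)\right) + k = k + k r + k \left(r + 27 k\right)$)
$- \frac{26765}{-583} + \frac{p{\left(96,N{\left(7,0 \right)} \right)}}{-49062} = - \frac{26765}{-583} + \frac{\left(2 - 0 - \frac{7}{2}\right) \left(1 + 2 \cdot 96 + 27 \left(2 - 0 - \frac{7}{2}\right)\right)}{-49062} = \left(-26765\right) \left(- \frac{1}{583}\right) + \left(2 + 0 - \frac{7}{2}\right) \left(1 + 192 + 27 \left(2 + 0 - \frac{7}{2}\right)\right) \left(- \frac{1}{49062}\right) = \frac{505}{11} + - \frac{3 \left(1 + 192 + 27 \left(- \frac{3}{2}\right)\right)}{2} \left(- \frac{1}{49062}\right) = \frac{505}{11} + - \frac{3 \left(1 + 192 - \frac{81}{2}\right)}{2} \left(- \frac{1}{49062}\right) = \frac{505}{11} + \left(- \frac{3}{2}\right) \frac{305}{2} \left(- \frac{1}{49062}\right) = \frac{505}{11} - - \frac{305}{65416} = \frac{505}{11} + \frac{305}{65416} = \frac{33038435}{719576}$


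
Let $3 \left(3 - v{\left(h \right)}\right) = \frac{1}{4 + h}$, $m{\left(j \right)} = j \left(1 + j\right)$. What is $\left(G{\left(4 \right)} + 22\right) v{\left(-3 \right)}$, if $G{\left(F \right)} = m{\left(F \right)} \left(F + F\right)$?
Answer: $\frac{1456}{3} \approx 485.33$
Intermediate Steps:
$v{\left(h \right)} = 3 - \frac{1}{3 \left(4 + h\right)}$
$G{\left(F \right)} = 2 F^{2} \left(1 + F\right)$ ($G{\left(F \right)} = F \left(1 + F\right) \left(F + F\right) = F \left(1 + F\right) 2 F = 2 F^{2} \left(1 + F\right)$)
$\left(G{\left(4 \right)} + 22\right) v{\left(-3 \right)} = \left(2 \cdot 4^{2} \left(1 + 4\right) + 22\right) \frac{35 + 9 \left(-3\right)}{3 \left(4 - 3\right)} = \left(2 \cdot 16 \cdot 5 + 22\right) \frac{35 - 27}{3 \cdot 1} = \left(160 + 22\right) \frac{1}{3} \cdot 1 \cdot 8 = 182 \cdot \frac{8}{3} = \frac{1456}{3}$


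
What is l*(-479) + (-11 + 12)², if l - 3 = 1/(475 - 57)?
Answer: -600727/418 ≈ -1437.1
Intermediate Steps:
l = 1255/418 (l = 3 + 1/(475 - 57) = 3 + 1/418 = 1255/418 ≈ 3.0024)
l*(-479) + (-11 + 12)² = (1255/418)*(-479) + (-11 + 12)² = -601145/418 + 1² = -601145/418 + 1 = -600727/418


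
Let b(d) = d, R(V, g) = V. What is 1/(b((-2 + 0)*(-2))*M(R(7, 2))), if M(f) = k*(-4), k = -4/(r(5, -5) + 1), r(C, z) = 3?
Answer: 1/16 ≈ 0.062500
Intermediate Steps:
k = -1 (k = -4/(3 + 1) = -4/4 = -4*¼ = -1)
M(f) = 4 (M(f) = -1*(-4) = 4)
1/(b((-2 + 0)*(-2))*M(R(7, 2))) = 1/(((-2 + 0)*(-2))*4) = 1/(-2*(-2)*4) = 1/(4*4) = 1/16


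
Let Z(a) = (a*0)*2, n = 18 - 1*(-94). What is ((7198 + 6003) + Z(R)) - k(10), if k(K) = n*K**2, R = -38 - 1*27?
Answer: 2001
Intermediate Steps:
R = -65 (R = -38 - 27 = -65)
n = 112 (n = 18 + 94 = 112)
Z(a) = 0 (Z(a) = 0*2 = 0)
k(K) = 112*K**2
((7198 + 6003) + Z(R)) - k(10) = ((7198 + 6003) + 0) - 112*10**2 = (13201 + 0) - 112*100 = 13201 - 1*11200 = 13201 - 11200 = 2001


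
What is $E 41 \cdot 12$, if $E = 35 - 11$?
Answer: $11808$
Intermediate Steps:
$E = 24$ ($E = 35 - 11 = 24$)
$E 41 \cdot 12 = 24 \cdot 41 \cdot 12 = 984 \cdot 12 = 11808$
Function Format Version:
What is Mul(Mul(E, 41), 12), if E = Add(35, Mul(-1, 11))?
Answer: 11808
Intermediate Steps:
E = 24 (E = Add(35, -11) = 24)
Mul(Mul(E, 41), 12) = Mul(Mul(24, 41), 12) = Mul(984, 12) = 11808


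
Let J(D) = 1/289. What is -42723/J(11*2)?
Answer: -12346947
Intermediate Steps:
J(D) = 1/289
-42723/J(11*2) = -42723/1/289 = -42723*289 = -12346947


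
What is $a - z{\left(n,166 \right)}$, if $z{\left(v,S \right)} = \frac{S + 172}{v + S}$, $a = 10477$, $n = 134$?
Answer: $\frac{1571381}{150} \approx 10476.0$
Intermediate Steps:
$z{\left(v,S \right)} = \frac{172 + S}{S + v}$
$a - z{\left(n,166 \right)} = 10477 - \frac{172 + 166}{166 + 134} = 10477 - \frac{1}{300} \cdot 338 = 10477 - \frac{169}{150} = \frac{1571381}{150}$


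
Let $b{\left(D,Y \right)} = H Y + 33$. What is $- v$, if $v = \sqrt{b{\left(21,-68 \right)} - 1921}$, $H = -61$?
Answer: $- 2 \sqrt{565} \approx -47.539$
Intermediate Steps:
$b{\left(D,Y \right)} = 33 - 61 Y$ ($b{\left(D,Y \right)} = - 61 Y + 33 = 33 - 61 Y$)
$v = 2 \sqrt{565}$ ($v = \sqrt{\left(33 - -4148\right) - 1921} = \sqrt{\left(33 + 4148\right) - 1921} = \sqrt{4181 - 1921} = \sqrt{2260} = 2 \sqrt{565} \approx 47.539$)
$- v = - 2 \sqrt{565}$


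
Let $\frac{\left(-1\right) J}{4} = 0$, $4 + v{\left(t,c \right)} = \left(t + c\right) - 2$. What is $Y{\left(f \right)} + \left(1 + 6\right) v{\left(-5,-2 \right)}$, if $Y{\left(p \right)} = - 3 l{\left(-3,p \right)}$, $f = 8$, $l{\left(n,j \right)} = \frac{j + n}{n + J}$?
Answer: $-86$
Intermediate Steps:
$v{\left(t,c \right)} = -6 + c + t$ ($v{\left(t,c \right)} = -4 - \left(2 - c - t\right) = -4 + \left(-2 + c + t\right) = -6 + c + t$)
$J = 0$ ($J = \left(-4\right) 0 = 0$)
$l{\left(n,j \right)} = \frac{j + n}{n}$ ($l{\left(n,j \right)} = \frac{j + n}{n + 0} = \frac{j + n}{n}$)
$Y{\left(p \right)} = -3 + p$ ($Y{\left(p \right)} = - 3 \frac{p - 3}{-3} = - 3 \left(- \frac{-3 + p}{3}\right) = - 3 \left(1 - \frac{p}{3}\right) = -3 + p$)
$Y{\left(f \right)} + \left(1 + 6\right) v{\left(-5,-2 \right)} = \left(-3 + 8\right) + \left(1 + 6\right) \left(-6 - 2 - 5\right) = 5 + 7 \left(-13\right) = 5 - 91 = -86$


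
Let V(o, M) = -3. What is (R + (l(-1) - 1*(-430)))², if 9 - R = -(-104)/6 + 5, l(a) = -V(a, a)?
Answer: 1585081/9 ≈ 1.7612e+5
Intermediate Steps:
l(a) = 3 (l(a) = -1*(-3) = 3)
R = -40/3 (R = 9 - (-(-104)/6 + 5) = 9 - (-8*(-13/6) + 5) = 9 - (52/3 + 5) = 9 - 1*67/3 = 9 - 67/3 = -40/3 ≈ -13.333)
(R + (l(-1) - 1*(-430)))² = (-40/3 + (3 - 1*(-430)))² = (-40/3 + (3 + 430))² = (-40/3 + 433)² = (1259/3)² = 1585081/9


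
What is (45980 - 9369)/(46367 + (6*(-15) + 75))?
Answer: 36611/46352 ≈ 0.78985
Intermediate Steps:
(45980 - 9369)/(46367 + (6*(-15) + 75)) = 36611/(46367 + (-90 + 75)) = 36611/(46367 - 15) = 36611/46352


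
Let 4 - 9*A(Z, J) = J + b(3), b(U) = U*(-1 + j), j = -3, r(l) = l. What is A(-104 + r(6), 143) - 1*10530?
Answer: -94897/9 ≈ -10544.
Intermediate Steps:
b(U) = -4*U (b(U) = U*(-1 - 3) = U*(-4) = -4*U)
A(Z, J) = 16/9 - J/9 (A(Z, J) = 4/9 - (J - 4*3)/9 = 4/9 - (J - 12)/9 = 4/9 - (-12 + J)/9 = 4/9 + (4/3 - J/9) = 16/9 - J/9)
A(-104 + r(6), 143) - 1*10530 = (16/9 - ⅑*143) - 1*10530 = (16/9 - 143/9) - 10530 = -127/9 - 10530 = -94897/9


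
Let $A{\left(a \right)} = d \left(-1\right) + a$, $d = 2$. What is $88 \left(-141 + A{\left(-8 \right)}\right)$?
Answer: $-13288$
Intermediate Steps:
$A{\left(a \right)} = -2 + a$ ($A{\left(a \right)} = 2 \left(-1\right) + a = -2 + a$)
$88 \left(-141 + A{\left(-8 \right)}\right) = 88 \left(-141 - 10\right) = 88 \left(-151\right) = -13288$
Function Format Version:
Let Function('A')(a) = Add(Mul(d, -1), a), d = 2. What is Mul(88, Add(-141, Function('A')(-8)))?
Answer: -13288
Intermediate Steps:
Function('A')(a) = Add(-2, a) (Function('A')(a) = Add(Mul(2, -1), a) = Add(-2, a))
Mul(88, Add(-141, Function('A')(-8))) = Mul(88, Add(-141, Add(-2, -8))) = Mul(88, Add(-141, -10)) = Mul(88, -151) = -13288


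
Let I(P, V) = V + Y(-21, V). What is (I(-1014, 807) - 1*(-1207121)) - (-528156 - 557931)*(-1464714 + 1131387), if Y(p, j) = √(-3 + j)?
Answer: -362020913521 + 2*√201 ≈ -3.6202e+11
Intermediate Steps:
I(P, V) = V + √(-3 + V)
(I(-1014, 807) - 1*(-1207121)) - (-528156 - 557931)*(-1464714 + 1131387) = ((807 + √(-3 + 807)) - 1*(-1207121)) - (-528156 - 557931)*(-1464714 + 1131387) = ((807 + √804) + 1207121) - (-1086087)*(-333327) = ((807 + 2*√201) + 1207121) - 1*362022121449 = (1207928 + 2*√201) - 362022121449 = -362020913521 + 2*√201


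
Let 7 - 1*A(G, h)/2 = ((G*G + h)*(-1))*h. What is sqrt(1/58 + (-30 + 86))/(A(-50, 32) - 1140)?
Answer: 57*sqrt(58)/9333476 ≈ 4.6510e-5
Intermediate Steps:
A(G, h) = 14 - 2*h*(-h - G**2) (A(G, h) = 14 - 2*(G*G + h)*(-1)*h = 14 - 2*(G**2 + h)*(-1)*h = 14 - 2*(h + G**2)*(-1)*h = 14 - 2*(-h - G**2)*h = 14 - 2*h*(-h - G**2))
sqrt(1/58 + (-30 + 86))/(A(-50, 32) - 1140) = sqrt(1/58 + (-30 + 86))/((14 + 2*32**2 + 2*32*(-50)**2) - 1140) = sqrt(1/58 + 56)/((14 + 2*1024 + 2*32*2500) - 1140) = sqrt(3249/58)/((14 + 2048 + 160000) - 1140) = (57*sqrt(58)/58)/(162062 - 1140) = (57*sqrt(58)/58)/160922 = (57*sqrt(58)/58)*(1/160922) = 57*sqrt(58)/9333476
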